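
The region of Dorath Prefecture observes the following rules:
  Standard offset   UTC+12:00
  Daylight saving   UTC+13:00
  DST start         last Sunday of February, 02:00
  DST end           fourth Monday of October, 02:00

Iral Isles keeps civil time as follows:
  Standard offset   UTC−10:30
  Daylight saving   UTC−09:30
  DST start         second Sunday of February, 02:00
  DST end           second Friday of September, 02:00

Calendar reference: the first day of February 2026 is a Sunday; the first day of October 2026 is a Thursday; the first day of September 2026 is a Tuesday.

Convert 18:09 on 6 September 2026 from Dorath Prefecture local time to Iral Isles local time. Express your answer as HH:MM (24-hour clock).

19:39

1 February 2026 is a Sunday, so Sundays fall on 1, 8, 15, 22; the last is February 22.
1 October 2026 is a Thursday, so the first Monday is October 5 and the fourth is October 26.
6 September 2026 lies within the daylight-saving period (22 February – 26 October), so Dorath Prefecture is on daylight time, UTC+13:00.
18:09 Dorath Prefecture − 13h = 05:09 UTC.
1 February 2026 is a Sunday, so the first Sunday is February 1 and the second is February 8.
1 September 2026 is a Tuesday, so the first Friday is September 4 and the second is September 11.
At the standard offset (UTC−10:30), 05:09 UTC − 10h30m = 18:39 Iral Isles standard time (rolling into the previous day, 5 September 2026).
Daylight saving runs 8 February – 11 September; the standard-time date in Iral Isles, 5 September 2026, is inside that window, so Iral Isles is at UTC−09:30.
05:09 UTC − 9h30m = 19:39 Iral Isles (rolling into the previous day, 5 September 2026).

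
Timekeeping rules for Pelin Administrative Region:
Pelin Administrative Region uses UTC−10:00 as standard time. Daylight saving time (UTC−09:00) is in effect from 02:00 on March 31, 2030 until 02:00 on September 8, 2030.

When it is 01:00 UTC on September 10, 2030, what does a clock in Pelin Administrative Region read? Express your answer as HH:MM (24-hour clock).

15:00

At the standard offset (UTC−10:00), 01:00 UTC − 10h = 15:00 Pelin Administrative Region standard time (rolling into the previous day, 9 September 2030).
The standard-time date in Pelin Administrative Region, September 9, 2030, is outside the daylight-saving period (31 March – 8 September), so Pelin Administrative Region is on standard time, UTC−10:00.
01:00 UTC − 10h = 15:00 local (rolling into the previous day, 9 September 2030).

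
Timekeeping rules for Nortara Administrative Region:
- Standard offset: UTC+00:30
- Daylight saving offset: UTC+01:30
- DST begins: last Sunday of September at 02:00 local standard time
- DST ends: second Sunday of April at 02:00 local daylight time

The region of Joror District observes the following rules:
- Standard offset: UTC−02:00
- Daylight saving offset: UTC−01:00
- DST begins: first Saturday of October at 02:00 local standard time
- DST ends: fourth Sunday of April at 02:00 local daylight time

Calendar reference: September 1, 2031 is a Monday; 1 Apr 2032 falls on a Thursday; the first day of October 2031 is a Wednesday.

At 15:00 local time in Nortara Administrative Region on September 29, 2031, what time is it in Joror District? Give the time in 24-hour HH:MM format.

11:30

1 September 2031 is a Monday, so Sundays fall on 7, 14, 21, 28; the last is September 28.
1 April 2032 is a Thursday, so the first Sunday is April 4 and the second is April 11.
September 29, 2031 falls between 28 September 2031 and 11 April 2032, so daylight saving is in effect and Nortara Administrative Region is at UTC+01:30.
15:00 Nortara Administrative Region − 1h30m = 13:30 UTC.
1 October 2031 is a Wednesday, so the first Saturday is October 4.
1 April 2032 is a Thursday, so the first Sunday is April 4 and the fourth is April 25.
At the standard offset (UTC−02:00), 13:30 UTC − 2h = 11:30 Joror District standard time.
The standard-time date in Joror District, September 29, 2031, is outside the daylight-saving period (4 October 2031 – 25 April 2032), so Joror District is on standard time, UTC−02:00.
13:30 UTC − 2h = 11:30 Joror District.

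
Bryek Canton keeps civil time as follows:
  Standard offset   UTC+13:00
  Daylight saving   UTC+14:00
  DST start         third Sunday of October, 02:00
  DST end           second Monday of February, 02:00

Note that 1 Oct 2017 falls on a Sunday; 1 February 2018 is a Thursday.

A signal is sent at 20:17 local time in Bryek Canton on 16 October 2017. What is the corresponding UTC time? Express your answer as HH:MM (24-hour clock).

06:17

1 October 2017 is a Sunday, so the first Sunday is October 1 and the third is October 15.
1 February 2018 is a Thursday, so the first Monday is February 5 and the second is February 12.
16 October 2017 lies within the daylight-saving period (15 October 2017 – 12 February 2018), so Bryek Canton is on daylight time, UTC+14:00.
20:17 local − 14h = 06:17 UTC.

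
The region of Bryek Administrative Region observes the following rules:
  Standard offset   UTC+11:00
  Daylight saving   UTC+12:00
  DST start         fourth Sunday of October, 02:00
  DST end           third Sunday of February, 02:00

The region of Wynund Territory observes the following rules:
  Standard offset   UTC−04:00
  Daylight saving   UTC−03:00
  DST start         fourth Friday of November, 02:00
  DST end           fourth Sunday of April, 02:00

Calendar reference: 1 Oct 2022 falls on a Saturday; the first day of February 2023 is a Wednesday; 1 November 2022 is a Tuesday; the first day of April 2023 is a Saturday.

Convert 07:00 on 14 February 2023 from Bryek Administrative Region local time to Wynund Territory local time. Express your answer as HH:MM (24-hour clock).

16:00

1 October 2022 is a Saturday, so the first Sunday is October 2 and the fourth is October 23.
1 February 2023 is a Wednesday, so the first Sunday is February 5 and the third is February 19.
Daylight saving runs 23 October 2022 – 19 February 2023; 14 February 2023 is inside that window, so Bryek Administrative Region is at UTC+12:00.
07:00 Bryek Administrative Region − 12h = 19:00 UTC (rolling into the previous day, 13 February 2023).
1 November 2022 is a Tuesday, so the first Friday is November 4 and the fourth is November 25.
1 April 2023 is a Saturday, so the first Sunday is April 2 and the fourth is April 23.
At the standard offset (UTC−04:00), 19:00 UTC − 4h = 15:00 Wynund Territory standard time.
The standard-time date in Wynund Territory, 13 February 2023, falls between 25 November 2022 and 23 April 2023, so daylight saving is in effect and Wynund Territory is at UTC−03:00.
19:00 UTC − 3h = 16:00 Wynund Territory.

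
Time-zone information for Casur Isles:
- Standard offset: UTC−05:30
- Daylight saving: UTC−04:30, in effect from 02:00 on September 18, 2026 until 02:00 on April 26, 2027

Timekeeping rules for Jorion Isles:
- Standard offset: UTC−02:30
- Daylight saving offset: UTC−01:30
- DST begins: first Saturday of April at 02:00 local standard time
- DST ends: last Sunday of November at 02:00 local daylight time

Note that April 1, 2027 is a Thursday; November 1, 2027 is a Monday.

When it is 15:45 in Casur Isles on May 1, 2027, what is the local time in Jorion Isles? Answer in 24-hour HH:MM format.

19:45

May 1, 2027 does not fall between 18 September 2026 and 26 April 2027, so daylight saving is not in effect and Casur Isles is at UTC−05:30.
15:45 Casur Isles + 5h30m = 21:15 UTC.
1 April 2027 is a Thursday, so the first Saturday is April 3.
1 November 2027 is a Monday, so Sundays fall on 7, 14, 21, 28; the last is November 28.
At the standard offset (UTC−02:30), 21:15 UTC − 2h30m = 18:45 Jorion Isles standard time.
The standard-time date in Jorion Isles, May 1, 2027, lies within the daylight-saving period (3 April – 28 November), so Jorion Isles is on daylight time, UTC−01:30.
21:15 UTC − 1h30m = 19:45 Jorion Isles.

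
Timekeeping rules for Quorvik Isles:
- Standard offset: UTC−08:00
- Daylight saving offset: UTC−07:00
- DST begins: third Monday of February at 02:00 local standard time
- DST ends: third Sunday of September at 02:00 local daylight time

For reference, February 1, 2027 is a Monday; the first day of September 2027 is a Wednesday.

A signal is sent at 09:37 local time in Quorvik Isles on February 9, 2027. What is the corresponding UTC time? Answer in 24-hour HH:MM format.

1 February 2027 is a Monday, so the first Monday is February 1 and the third is February 15.
1 September 2027 is a Wednesday, so the first Sunday is September 5 and the third is September 19.
February 9, 2027 is outside the daylight-saving period (15 February – 19 September), so Quorvik Isles is on standard time, UTC−08:00.
09:37 local + 8h = 17:37 UTC.

17:37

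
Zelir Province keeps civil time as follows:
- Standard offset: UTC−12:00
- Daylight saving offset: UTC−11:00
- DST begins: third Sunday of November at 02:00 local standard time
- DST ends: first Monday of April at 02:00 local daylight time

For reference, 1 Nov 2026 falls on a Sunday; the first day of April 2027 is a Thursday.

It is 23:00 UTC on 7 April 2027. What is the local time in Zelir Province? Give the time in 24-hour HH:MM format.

1 November 2026 is a Sunday, so the first Sunday is November 1 and the third is November 15.
1 April 2027 is a Thursday, so the first Monday is April 5.
At the standard offset (UTC−12:00), 23:00 UTC − 12h = 11:00 Zelir Province standard time.
Daylight saving runs 15 November 2026 – 5 April 2027; the standard-time date in Zelir Province, 7 April 2027, is outside that window, so Zelir Province is on standard time at UTC−12:00.
23:00 UTC − 12h = 11:00 local.

11:00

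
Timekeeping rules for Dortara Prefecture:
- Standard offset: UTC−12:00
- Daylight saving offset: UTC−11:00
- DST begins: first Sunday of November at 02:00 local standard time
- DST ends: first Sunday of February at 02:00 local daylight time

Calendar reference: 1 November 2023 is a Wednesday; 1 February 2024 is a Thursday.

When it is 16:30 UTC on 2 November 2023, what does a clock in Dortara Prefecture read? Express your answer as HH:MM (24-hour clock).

04:30

1 November 2023 is a Wednesday, so the first Sunday is November 5.
1 February 2024 is a Thursday, so the first Sunday is February 4.
At the standard offset (UTC−12:00), 16:30 UTC − 12h = 04:30 Dortara Prefecture standard time.
The standard-time date in Dortara Prefecture, 2 November 2023, does not fall between 5 November 2023 and 4 February 2024, so daylight saving is not in effect and Dortara Prefecture is at UTC−12:00.
16:30 UTC − 12h = 04:30 local.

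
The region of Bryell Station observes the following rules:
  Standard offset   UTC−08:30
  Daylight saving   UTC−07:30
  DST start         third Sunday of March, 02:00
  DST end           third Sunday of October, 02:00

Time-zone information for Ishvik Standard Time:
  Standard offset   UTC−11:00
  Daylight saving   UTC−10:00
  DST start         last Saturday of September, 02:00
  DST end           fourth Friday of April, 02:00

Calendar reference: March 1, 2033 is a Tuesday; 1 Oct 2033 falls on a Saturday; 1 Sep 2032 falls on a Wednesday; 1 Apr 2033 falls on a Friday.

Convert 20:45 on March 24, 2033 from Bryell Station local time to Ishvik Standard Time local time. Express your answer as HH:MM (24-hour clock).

1 March 2033 is a Tuesday, so the first Sunday is March 6 and the third is March 20.
1 October 2033 is a Saturday, so the first Sunday is October 2 and the third is October 16.
March 24, 2033 falls between 20 March and 16 October, so daylight saving is in effect and Bryell Station is at UTC−07:30.
20:45 Bryell Station + 7h30m = 04:15 UTC (rolling into the next day, 25 March 2033).
1 September 2032 is a Wednesday, so Saturdays fall on 4, 11, 18, 25; the last is September 25.
1 April 2033 is a Friday, so the first Friday is April 1 and the fourth is April 22.
At the standard offset (UTC−11:00), 04:15 UTC − 11h = 17:15 Ishvik Standard Time standard time (rolling into the previous day, 24 March 2033).
The standard-time date in Ishvik Standard Time, March 24, 2033, falls between 25 September 2032 and 22 April 2033, so daylight saving is in effect and Ishvik Standard Time is at UTC−10:00.
04:15 UTC − 10h = 18:15 Ishvik Standard Time (rolling into the previous day, 24 March 2033).

18:15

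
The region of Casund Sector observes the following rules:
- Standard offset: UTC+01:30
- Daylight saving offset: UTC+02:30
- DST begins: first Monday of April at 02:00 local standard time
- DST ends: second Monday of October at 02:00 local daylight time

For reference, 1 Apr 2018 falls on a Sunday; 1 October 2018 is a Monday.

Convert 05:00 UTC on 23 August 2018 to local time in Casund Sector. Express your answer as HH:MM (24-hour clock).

1 April 2018 is a Sunday, so the first Monday is April 2.
1 October 2018 is a Monday, so the first Monday is October 1 and the second is October 8.
At the standard offset (UTC+01:30), 05:00 UTC + 1h30m = 06:30 Casund Sector standard time.
The standard-time date in Casund Sector, 23 August 2018, lies within the daylight-saving period (2 April – 8 October), so Casund Sector is on daylight time, UTC+02:30.
05:00 UTC + 2h30m = 07:30 local.

07:30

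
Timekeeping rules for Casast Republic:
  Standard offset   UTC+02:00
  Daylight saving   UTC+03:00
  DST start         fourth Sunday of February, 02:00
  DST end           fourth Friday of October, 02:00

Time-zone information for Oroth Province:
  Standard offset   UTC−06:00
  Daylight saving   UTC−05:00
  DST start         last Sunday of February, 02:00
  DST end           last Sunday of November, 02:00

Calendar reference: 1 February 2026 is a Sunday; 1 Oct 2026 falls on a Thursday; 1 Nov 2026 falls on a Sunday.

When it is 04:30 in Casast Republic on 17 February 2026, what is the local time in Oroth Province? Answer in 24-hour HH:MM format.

1 February 2026 is a Sunday, so the first Sunday is February 1 and the fourth is February 22.
1 October 2026 is a Thursday, so the first Friday is October 2 and the fourth is October 23.
17 February 2026 does not fall between 22 February and 23 October, so daylight saving is not in effect and Casast Republic is at UTC+02:00.
04:30 Casast Republic − 2h = 02:30 UTC.
1 February 2026 is a Sunday, so Sundays fall on 1, 8, 15, 22; the last is February 22.
1 November 2026 is a Sunday, so Sundays fall on 1, 8, 15, 22, 29; the last is November 29.
At the standard offset (UTC−06:00), 02:30 UTC − 6h = 20:30 Oroth Province standard time (rolling into the previous day, 16 February 2026).
The standard-time date in Oroth Province, 16 February 2026, does not fall between 22 February and 29 November, so daylight saving is not in effect and Oroth Province is at UTC−06:00.
02:30 UTC − 6h = 20:30 Oroth Province (rolling into the previous day, 16 February 2026).

20:30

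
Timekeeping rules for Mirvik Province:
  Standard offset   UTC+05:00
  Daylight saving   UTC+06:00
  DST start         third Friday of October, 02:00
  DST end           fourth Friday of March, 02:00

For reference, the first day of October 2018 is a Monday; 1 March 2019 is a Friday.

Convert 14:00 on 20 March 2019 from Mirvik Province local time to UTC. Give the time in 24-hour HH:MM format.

1 October 2018 is a Monday, so the first Friday is October 5 and the third is October 19.
1 March 2019 is a Friday, so the first Friday is March 1 and the fourth is March 22.
20 March 2019 falls between 19 October 2018 and 22 March 2019, so daylight saving is in effect and Mirvik Province is at UTC+06:00.
14:00 local − 6h = 08:00 UTC.

08:00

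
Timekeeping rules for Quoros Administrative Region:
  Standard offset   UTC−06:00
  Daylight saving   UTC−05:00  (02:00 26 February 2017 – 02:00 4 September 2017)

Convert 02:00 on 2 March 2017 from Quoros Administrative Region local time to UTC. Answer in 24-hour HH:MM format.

2 March 2017 falls between 26 February and 4 September, so daylight saving is in effect and Quoros Administrative Region is at UTC−05:00.
02:00 local + 5h = 07:00 UTC.

07:00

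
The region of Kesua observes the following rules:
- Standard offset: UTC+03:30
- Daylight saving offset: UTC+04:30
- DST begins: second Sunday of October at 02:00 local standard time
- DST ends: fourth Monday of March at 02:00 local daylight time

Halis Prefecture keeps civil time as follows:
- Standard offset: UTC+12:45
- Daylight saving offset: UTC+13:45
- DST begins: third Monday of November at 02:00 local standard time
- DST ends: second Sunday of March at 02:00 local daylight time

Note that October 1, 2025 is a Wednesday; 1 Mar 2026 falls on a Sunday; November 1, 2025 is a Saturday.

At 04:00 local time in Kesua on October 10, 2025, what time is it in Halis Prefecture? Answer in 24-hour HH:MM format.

1 October 2025 is a Wednesday, so the first Sunday is October 5 and the second is October 12.
1 March 2026 is a Sunday, so the first Monday is March 2 and the fourth is March 23.
October 10, 2025 does not fall between 12 October 2025 and 23 March 2026, so daylight saving is not in effect and Kesua is at UTC+03:30.
04:00 Kesua − 3h30m = 00:30 UTC.
1 November 2025 is a Saturday, so the first Monday is November 3 and the third is November 17.
1 March 2026 is a Sunday, so the first Sunday is March 1 and the second is March 8.
At the standard offset (UTC+12:45), 00:30 UTC + 12h45m = 13:15 Halis Prefecture standard time.
The standard-time date in Halis Prefecture, October 10, 2025, does not fall between 17 November 2025 and 8 March 2026, so daylight saving is not in effect and Halis Prefecture is at UTC+12:45.
00:30 UTC + 12h45m = 13:15 Halis Prefecture.

13:15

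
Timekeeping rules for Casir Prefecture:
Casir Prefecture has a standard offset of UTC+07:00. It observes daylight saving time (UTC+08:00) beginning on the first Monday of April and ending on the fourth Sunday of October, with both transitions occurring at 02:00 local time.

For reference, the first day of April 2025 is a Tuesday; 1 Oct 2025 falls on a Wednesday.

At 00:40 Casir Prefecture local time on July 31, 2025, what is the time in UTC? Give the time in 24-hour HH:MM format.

16:40

1 April 2025 is a Tuesday, so the first Monday is April 7.
1 October 2025 is a Wednesday, so the first Sunday is October 5 and the fourth is October 26.
Daylight saving runs 7 April – 26 October; July 31, 2025 is inside that window, so Casir Prefecture is at UTC+08:00.
00:40 local − 8h = 16:40 UTC (rolling into the previous day, 30 July 2025).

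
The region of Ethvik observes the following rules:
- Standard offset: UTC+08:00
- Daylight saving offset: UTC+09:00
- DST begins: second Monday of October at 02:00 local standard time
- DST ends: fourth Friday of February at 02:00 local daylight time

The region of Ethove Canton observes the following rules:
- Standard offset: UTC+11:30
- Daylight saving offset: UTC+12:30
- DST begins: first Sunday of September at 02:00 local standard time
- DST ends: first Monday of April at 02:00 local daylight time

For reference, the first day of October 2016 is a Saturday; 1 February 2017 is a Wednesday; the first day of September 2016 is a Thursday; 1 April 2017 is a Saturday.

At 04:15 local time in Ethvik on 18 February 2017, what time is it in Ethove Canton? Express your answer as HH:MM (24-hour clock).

07:45

1 October 2016 is a Saturday, so the first Monday is October 3 and the second is October 10.
1 February 2017 is a Wednesday, so the first Friday is February 3 and the fourth is February 24.
Daylight saving runs 10 October 2016 – 24 February 2017; 18 February 2017 is inside that window, so Ethvik is at UTC+09:00.
04:15 Ethvik − 9h = 19:15 UTC (rolling into the previous day, 17 February 2017).
1 September 2016 is a Thursday, so the first Sunday is September 4.
1 April 2017 is a Saturday, so the first Monday is April 3.
At the standard offset (UTC+11:30), 19:15 UTC + 11h30m = 06:45 Ethove Canton standard time (rolling into the next day, 18 February 2017).
Daylight saving runs 4 September 2016 – 3 April 2017; the standard-time date in Ethove Canton, 18 February 2017, is inside that window, so Ethove Canton is at UTC+12:30.
19:15 UTC + 12h30m = 07:45 Ethove Canton (rolling into the next day, 18 February 2017).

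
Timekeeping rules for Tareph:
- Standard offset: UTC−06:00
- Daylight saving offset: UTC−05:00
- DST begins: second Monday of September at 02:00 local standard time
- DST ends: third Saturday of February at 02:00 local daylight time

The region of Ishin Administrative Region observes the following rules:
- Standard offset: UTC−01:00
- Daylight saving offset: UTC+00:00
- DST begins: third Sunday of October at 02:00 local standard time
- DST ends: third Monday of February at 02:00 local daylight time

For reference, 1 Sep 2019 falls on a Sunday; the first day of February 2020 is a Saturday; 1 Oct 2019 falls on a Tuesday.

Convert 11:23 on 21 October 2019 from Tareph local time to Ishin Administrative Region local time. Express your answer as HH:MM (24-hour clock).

16:23

1 September 2019 is a Sunday, so the first Monday is September 2 and the second is September 9.
1 February 2020 is a Saturday, so the first Saturday is February 1 and the third is February 15.
Daylight saving runs 9 September 2019 – 15 February 2020; 21 October 2019 is inside that window, so Tareph is at UTC−05:00.
11:23 Tareph + 5h = 16:23 UTC.
1 October 2019 is a Tuesday, so the first Sunday is October 6 and the third is October 20.
1 February 2020 is a Saturday, so the first Monday is February 3 and the third is February 17.
At the standard offset (UTC−01:00), 16:23 UTC − 1h = 15:23 Ishin Administrative Region standard time.
The standard-time date in Ishin Administrative Region, 21 October 2019, falls between 20 October 2019 and 17 February 2020, so daylight saving is in effect and Ishin Administrative Region is at UTC+00:00.
16:23 UTC + 0h = 16:23 Ishin Administrative Region.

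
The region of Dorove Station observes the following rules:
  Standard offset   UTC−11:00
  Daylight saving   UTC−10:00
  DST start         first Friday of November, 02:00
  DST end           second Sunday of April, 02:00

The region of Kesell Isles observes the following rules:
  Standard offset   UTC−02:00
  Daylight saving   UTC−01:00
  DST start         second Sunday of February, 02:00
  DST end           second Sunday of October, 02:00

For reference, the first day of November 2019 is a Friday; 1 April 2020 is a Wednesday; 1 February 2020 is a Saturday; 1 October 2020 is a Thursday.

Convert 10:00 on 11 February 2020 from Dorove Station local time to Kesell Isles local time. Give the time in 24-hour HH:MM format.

1 November 2019 is a Friday, so the first Friday is November 1.
1 April 2020 is a Wednesday, so the first Sunday is April 5 and the second is April 12.
11 February 2020 falls between 1 November 2019 and 12 April 2020, so daylight saving is in effect and Dorove Station is at UTC−10:00.
10:00 Dorove Station + 10h = 20:00 UTC.
1 February 2020 is a Saturday, so the first Sunday is February 2 and the second is February 9.
1 October 2020 is a Thursday, so the first Sunday is October 4 and the second is October 11.
At the standard offset (UTC−02:00), 20:00 UTC − 2h = 18:00 Kesell Isles standard time.
Daylight saving runs 9 February – 11 October; the standard-time date in Kesell Isles, 11 February 2020, is inside that window, so Kesell Isles is at UTC−01:00.
20:00 UTC − 1h = 19:00 Kesell Isles.

19:00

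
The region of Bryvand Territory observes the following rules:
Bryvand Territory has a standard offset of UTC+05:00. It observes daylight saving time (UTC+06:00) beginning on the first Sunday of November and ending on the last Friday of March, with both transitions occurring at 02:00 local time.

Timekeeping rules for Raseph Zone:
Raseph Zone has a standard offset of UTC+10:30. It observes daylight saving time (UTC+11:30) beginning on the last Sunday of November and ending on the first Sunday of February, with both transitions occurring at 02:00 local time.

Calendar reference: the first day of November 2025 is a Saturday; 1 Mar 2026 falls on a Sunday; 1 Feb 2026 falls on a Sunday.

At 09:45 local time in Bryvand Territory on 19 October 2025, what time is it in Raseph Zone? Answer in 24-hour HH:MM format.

1 November 2025 is a Saturday, so the first Sunday is November 2.
1 March 2026 is a Sunday, so Fridays fall on 6, 13, 20, 27; the last is March 27.
Daylight saving runs 2 November 2025 – 27 March 2026; 19 October 2025 is outside that window, so Bryvand Territory is on standard time at UTC+05:00.
09:45 Bryvand Territory − 5h = 04:45 UTC.
1 November 2025 is a Saturday, so Sundays fall on 2, 9, 16, 23, 30; the last is November 30.
1 February 2026 is a Sunday, so the first Sunday is February 1.
At the standard offset (UTC+10:30), 04:45 UTC + 10h30m = 15:15 Raseph Zone standard time.
The standard-time date in Raseph Zone, 19 October 2025, is outside the daylight-saving period (30 November 2025 – 1 February 2026), so Raseph Zone is on standard time, UTC+10:30.
04:45 UTC + 10h30m = 15:15 Raseph Zone.

15:15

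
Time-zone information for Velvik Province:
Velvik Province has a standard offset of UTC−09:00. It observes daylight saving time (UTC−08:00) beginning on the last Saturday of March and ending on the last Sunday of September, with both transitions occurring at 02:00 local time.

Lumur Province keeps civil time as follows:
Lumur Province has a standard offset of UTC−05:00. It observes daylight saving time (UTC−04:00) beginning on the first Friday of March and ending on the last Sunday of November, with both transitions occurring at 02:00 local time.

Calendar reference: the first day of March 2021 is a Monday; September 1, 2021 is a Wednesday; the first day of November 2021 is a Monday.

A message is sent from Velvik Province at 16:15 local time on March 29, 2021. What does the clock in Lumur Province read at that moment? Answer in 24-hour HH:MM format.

1 March 2021 is a Monday, so Saturdays fall on 6, 13, 20, 27; the last is March 27.
1 September 2021 is a Wednesday, so Sundays fall on 5, 12, 19, 26; the last is September 26.
March 29, 2021 falls between 27 March and 26 September, so daylight saving is in effect and Velvik Province is at UTC−08:00.
16:15 Velvik Province + 8h = 00:15 UTC (rolling into the next day, 30 March 2021).
1 March 2021 is a Monday, so the first Friday is March 5.
1 November 2021 is a Monday, so Sundays fall on 7, 14, 21, 28; the last is November 28.
At the standard offset (UTC−05:00), 00:15 UTC − 5h = 19:15 Lumur Province standard time (rolling into the previous day, 29 March 2021).
The standard-time date in Lumur Province, March 29, 2021, falls between 5 March and 28 November, so daylight saving is in effect and Lumur Province is at UTC−04:00.
00:15 UTC − 4h = 20:15 Lumur Province (rolling into the previous day, 29 March 2021).

20:15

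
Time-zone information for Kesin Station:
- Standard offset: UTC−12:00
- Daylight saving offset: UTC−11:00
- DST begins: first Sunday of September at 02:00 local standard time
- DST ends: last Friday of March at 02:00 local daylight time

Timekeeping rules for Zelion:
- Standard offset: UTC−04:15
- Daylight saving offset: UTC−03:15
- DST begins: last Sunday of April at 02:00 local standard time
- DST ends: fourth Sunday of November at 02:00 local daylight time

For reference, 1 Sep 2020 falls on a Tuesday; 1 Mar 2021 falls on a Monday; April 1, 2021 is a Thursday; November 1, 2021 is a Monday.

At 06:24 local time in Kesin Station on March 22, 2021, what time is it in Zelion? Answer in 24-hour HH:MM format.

13:09

1 September 2020 is a Tuesday, so the first Sunday is September 6.
1 March 2021 is a Monday, so Fridays fall on 5, 12, 19, 26; the last is March 26.
March 22, 2021 falls between 6 September 2020 and 26 March 2021, so daylight saving is in effect and Kesin Station is at UTC−11:00.
06:24 Kesin Station + 11h = 17:24 UTC.
1 April 2021 is a Thursday, so Sundays fall on 4, 11, 18, 25; the last is April 25.
1 November 2021 is a Monday, so the first Sunday is November 7 and the fourth is November 28.
At the standard offset (UTC−04:15), 17:24 UTC − 4h15m = 13:09 Zelion standard time.
Daylight saving runs 25 April – 28 November; the standard-time date in Zelion, March 22, 2021, is outside that window, so Zelion is on standard time at UTC−04:15.
17:24 UTC − 4h15m = 13:09 Zelion.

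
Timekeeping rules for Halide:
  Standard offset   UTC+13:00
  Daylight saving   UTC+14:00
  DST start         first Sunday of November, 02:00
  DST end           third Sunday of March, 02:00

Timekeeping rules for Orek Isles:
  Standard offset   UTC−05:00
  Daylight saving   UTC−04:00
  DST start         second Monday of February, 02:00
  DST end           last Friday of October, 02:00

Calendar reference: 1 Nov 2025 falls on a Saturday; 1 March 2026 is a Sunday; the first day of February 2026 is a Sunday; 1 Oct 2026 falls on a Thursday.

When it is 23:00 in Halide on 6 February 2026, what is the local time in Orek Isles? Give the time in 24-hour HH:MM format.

1 November 2025 is a Saturday, so the first Sunday is November 2.
1 March 2026 is a Sunday, so the first Sunday is March 1 and the third is March 15.
6 February 2026 lies within the daylight-saving period (2 November 2025 – 15 March 2026), so Halide is on daylight time, UTC+14:00.
23:00 Halide − 14h = 09:00 UTC.
1 February 2026 is a Sunday, so the first Monday is February 2 and the second is February 9.
1 October 2026 is a Thursday, so Fridays fall on 2, 9, 16, 23, 30; the last is October 30.
At the standard offset (UTC−05:00), 09:00 UTC − 5h = 04:00 Orek Isles standard time.
Daylight saving runs 9 February – 30 October; the standard-time date in Orek Isles, 6 February 2026, is outside that window, so Orek Isles is on standard time at UTC−05:00.
09:00 UTC − 5h = 04:00 Orek Isles.

04:00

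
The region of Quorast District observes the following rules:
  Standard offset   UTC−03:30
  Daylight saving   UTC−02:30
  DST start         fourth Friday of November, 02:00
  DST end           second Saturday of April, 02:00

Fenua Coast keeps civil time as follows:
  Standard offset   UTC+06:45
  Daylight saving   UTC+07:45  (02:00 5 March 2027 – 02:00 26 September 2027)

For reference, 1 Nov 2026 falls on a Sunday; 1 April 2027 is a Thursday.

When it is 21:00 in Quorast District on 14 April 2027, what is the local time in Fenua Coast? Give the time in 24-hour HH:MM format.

08:15

1 November 2026 is a Sunday, so the first Friday is November 6 and the fourth is November 27.
1 April 2027 is a Thursday, so the first Saturday is April 3 and the second is April 10.
14 April 2027 does not fall between 27 November 2026 and 10 April 2027, so daylight saving is not in effect and Quorast District is at UTC−03:30.
21:00 Quorast District + 3h30m = 00:30 UTC (rolling into the next day, 15 April 2027).
At the standard offset (UTC+06:45), 00:30 UTC + 6h45m = 07:15 Fenua Coast standard time.
Daylight saving runs 5 March – 26 September; the standard-time date in Fenua Coast, 15 April 2027, is inside that window, so Fenua Coast is at UTC+07:45.
00:30 UTC + 7h45m = 08:15 Fenua Coast.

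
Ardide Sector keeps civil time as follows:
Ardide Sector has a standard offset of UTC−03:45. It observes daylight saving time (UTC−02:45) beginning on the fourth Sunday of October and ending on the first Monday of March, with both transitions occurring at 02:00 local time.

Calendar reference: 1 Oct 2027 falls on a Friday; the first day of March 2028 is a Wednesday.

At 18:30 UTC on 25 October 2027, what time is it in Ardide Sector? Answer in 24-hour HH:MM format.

15:45

1 October 2027 is a Friday, so the first Sunday is October 3 and the fourth is October 24.
1 March 2028 is a Wednesday, so the first Monday is March 6.
At the standard offset (UTC−03:45), 18:30 UTC − 3h45m = 14:45 Ardide Sector standard time.
The standard-time date in Ardide Sector, 25 October 2027, falls between 24 October 2027 and 6 March 2028, so daylight saving is in effect and Ardide Sector is at UTC−02:45.
18:30 UTC − 2h45m = 15:45 local.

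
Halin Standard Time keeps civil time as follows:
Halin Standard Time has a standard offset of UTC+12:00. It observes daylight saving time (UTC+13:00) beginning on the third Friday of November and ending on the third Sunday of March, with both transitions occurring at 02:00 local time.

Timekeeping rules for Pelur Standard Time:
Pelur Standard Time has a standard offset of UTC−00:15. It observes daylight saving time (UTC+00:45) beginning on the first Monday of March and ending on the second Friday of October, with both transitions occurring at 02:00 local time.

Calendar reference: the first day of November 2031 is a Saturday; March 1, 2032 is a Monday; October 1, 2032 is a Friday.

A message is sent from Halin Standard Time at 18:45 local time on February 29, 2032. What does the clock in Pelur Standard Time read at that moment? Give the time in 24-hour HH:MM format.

05:30

1 November 2031 is a Saturday, so the first Friday is November 7 and the third is November 21.
1 March 2032 is a Monday, so the first Sunday is March 7 and the third is March 21.
February 29, 2032 falls between 21 November 2031 and 21 March 2032, so daylight saving is in effect and Halin Standard Time is at UTC+13:00.
18:45 Halin Standard Time − 13h = 05:45 UTC.
1 March 2032 is a Monday, so the first Monday is March 1.
1 October 2032 is a Friday, so the first Friday is October 1 and the second is October 8.
At the standard offset (UTC−00:15), 05:45 UTC − 0h15m = 05:30 Pelur Standard Time standard time.
The standard-time date in Pelur Standard Time, February 29, 2032, is outside the daylight-saving period (1 March – 8 October), so Pelur Standard Time is on standard time, UTC−00:15.
05:45 UTC − 0h15m = 05:30 Pelur Standard Time.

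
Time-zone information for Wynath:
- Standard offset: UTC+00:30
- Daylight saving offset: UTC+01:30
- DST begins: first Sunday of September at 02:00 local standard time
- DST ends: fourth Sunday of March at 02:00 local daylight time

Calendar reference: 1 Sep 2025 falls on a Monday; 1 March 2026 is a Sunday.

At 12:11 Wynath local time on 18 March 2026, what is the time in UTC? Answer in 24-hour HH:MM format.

10:41

1 September 2025 is a Monday, so the first Sunday is September 7.
1 March 2026 is a Sunday, so the first Sunday is March 1 and the fourth is March 22.
18 March 2026 falls between 7 September 2025 and 22 March 2026, so daylight saving is in effect and Wynath is at UTC+01:30.
12:11 local − 1h30m = 10:41 UTC.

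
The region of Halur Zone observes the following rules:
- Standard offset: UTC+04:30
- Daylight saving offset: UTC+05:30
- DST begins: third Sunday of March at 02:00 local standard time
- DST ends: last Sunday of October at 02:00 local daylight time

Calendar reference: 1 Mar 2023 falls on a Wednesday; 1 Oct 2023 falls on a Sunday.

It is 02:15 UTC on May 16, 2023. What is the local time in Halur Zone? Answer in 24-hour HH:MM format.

1 March 2023 is a Wednesday, so the first Sunday is March 5 and the third is March 19.
1 October 2023 is a Sunday, so Sundays fall on 1, 8, 15, 22, 29; the last is October 29.
At the standard offset (UTC+04:30), 02:15 UTC + 4h30m = 06:45 Halur Zone standard time.
Daylight saving runs 19 March – 29 October; the standard-time date in Halur Zone, May 16, 2023, is inside that window, so Halur Zone is at UTC+05:30.
02:15 UTC + 5h30m = 07:45 local.

07:45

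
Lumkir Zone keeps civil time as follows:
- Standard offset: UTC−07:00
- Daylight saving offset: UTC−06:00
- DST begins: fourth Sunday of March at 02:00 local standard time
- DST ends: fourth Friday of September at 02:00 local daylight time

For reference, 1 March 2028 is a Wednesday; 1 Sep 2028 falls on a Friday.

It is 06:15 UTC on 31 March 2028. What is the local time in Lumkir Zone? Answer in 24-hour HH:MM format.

1 March 2028 is a Wednesday, so the first Sunday is March 5 and the fourth is March 26.
1 September 2028 is a Friday, so the first Friday is September 1 and the fourth is September 22.
At the standard offset (UTC−07:00), 06:15 UTC − 7h = 23:15 Lumkir Zone standard time (rolling into the previous day, 30 March 2028).
Daylight saving runs 26 March – 22 September; the standard-time date in Lumkir Zone, 30 March 2028, is inside that window, so Lumkir Zone is at UTC−06:00.
06:15 UTC − 6h = 00:15 local.

00:15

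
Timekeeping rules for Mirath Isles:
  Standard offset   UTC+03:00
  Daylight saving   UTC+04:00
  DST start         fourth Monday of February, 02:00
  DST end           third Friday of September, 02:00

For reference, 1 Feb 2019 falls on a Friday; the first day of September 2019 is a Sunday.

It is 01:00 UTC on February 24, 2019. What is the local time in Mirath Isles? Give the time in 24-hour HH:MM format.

04:00

1 February 2019 is a Friday, so the first Monday is February 4 and the fourth is February 25.
1 September 2019 is a Sunday, so the first Friday is September 6 and the third is September 20.
At the standard offset (UTC+03:00), 01:00 UTC + 3h = 04:00 Mirath Isles standard time.
The standard-time date in Mirath Isles, February 24, 2019, does not fall between 25 February and 20 September, so daylight saving is not in effect and Mirath Isles is at UTC+03:00.
01:00 UTC + 3h = 04:00 local.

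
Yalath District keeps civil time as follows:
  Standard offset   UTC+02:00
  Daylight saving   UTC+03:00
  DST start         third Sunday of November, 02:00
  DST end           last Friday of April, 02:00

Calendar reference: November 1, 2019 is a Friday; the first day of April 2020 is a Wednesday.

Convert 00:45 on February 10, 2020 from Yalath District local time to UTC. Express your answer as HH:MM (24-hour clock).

1 November 2019 is a Friday, so the first Sunday is November 3 and the third is November 17.
1 April 2020 is a Wednesday, so Fridays fall on 3, 10, 17, 24; the last is April 24.
February 10, 2020 falls between 17 November 2019 and 24 April 2020, so daylight saving is in effect and Yalath District is at UTC+03:00.
00:45 local − 3h = 21:45 UTC (rolling into the previous day, 9 February 2020).

21:45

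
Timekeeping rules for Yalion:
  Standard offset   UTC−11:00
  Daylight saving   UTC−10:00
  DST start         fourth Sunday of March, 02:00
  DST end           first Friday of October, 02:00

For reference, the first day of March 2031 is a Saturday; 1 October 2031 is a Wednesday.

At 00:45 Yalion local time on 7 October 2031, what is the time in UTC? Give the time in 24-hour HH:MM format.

1 March 2031 is a Saturday, so the first Sunday is March 2 and the fourth is March 23.
1 October 2031 is a Wednesday, so the first Friday is October 3.
Daylight saving runs 23 March – 3 October; 7 October 2031 is outside that window, so Yalion is on standard time at UTC−11:00.
00:45 local + 11h = 11:45 UTC.

11:45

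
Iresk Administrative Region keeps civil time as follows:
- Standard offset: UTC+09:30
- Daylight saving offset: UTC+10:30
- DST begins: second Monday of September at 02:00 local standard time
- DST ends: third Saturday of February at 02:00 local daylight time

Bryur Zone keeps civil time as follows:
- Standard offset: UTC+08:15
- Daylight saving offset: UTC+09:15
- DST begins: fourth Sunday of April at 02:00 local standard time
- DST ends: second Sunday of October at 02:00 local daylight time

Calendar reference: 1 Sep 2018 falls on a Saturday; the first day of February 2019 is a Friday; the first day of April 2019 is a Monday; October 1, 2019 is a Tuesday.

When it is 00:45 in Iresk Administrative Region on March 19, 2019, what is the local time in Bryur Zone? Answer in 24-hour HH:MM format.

1 September 2018 is a Saturday, so the first Monday is September 3 and the second is September 10.
1 February 2019 is a Friday, so the first Saturday is February 2 and the third is February 16.
March 19, 2019 is outside the daylight-saving period (10 September 2018 – 16 February 2019), so Iresk Administrative Region is on standard time, UTC+09:30.
00:45 Iresk Administrative Region − 9h30m = 15:15 UTC (rolling into the previous day, 18 March 2019).
1 April 2019 is a Monday, so the first Sunday is April 7 and the fourth is April 28.
1 October 2019 is a Tuesday, so the first Sunday is October 6 and the second is October 13.
At the standard offset (UTC+08:15), 15:15 UTC + 8h15m = 23:30 Bryur Zone standard time.
The standard-time date in Bryur Zone, March 18, 2019, does not fall between 28 April and 13 October, so daylight saving is not in effect and Bryur Zone is at UTC+08:15.
15:15 UTC + 8h15m = 23:30 Bryur Zone.

23:30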